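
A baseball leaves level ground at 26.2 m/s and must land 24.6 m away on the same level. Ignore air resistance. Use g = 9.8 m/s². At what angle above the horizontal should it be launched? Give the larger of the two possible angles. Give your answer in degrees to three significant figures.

From R = (v₀²/g) sin 2θ: sin 2θ = 9.80 × 24.6 / 686.44 = 0.3512.
2θ = 20.56° or 180° − 20.56° = 159.4°, so θ = 10.28° or 79.72°.
The larger angle is 79.72°.

79.7°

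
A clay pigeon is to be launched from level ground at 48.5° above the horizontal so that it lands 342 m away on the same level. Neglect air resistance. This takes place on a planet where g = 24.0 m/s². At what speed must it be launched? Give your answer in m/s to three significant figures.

90.9 m/s

On level ground R = v₀² sin 2θ / g ⇒ v₀ = √(gR / sin 2θ).
v₀ = √(24.0 × 342 / sin 97.00°) = √(8208 / 0.9925) = √8269.6 = 90.94 m/s.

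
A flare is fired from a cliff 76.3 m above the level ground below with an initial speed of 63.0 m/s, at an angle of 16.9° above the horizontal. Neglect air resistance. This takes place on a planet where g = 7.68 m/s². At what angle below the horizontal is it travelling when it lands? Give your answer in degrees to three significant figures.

32.8°

Resolve: vₓ = 63.00 cos 16.9° = 60.28 m/s and v_y0 = 63.00 sin 16.9° = 18.31 m/s.
With up positive and y = 0 at the ground: y(t) = 76.3 + (18.31) t − 3.840 t². Setting y = 0 and taking the positive root: t = [18.31 + √(18.31² + 2·7.68·76.3)] / 7.68 = (18.31 + 38.82) / 7.68 = 7.440 s.
At impact: v_y = v_y0 − g t = −38.82 m/s; vₓ = 60.28 m/s.
Angle below horizontal: arctan(|v_y|/vₓ) = arctan(38.82/60.28) = 32.78°.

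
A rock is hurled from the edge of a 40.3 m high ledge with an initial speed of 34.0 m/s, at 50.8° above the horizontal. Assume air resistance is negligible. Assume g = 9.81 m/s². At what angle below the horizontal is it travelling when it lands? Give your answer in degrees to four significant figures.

vₓ = 34.00 cos 50.8° = 21.49 m/s; v_y0 = 34.00 sin 50.8° = 26.35 m/s.
The projectile lands when y = 40.3 + (26.35) t − ½·9.81·t² = 0. Positive root: t = (26.35 + √(26.35² + 2·9.81·40.3)) / 9.81 = (26.35 + 38.53) / 9.81 = 6.614 s.
At impact: v_y = v_y0 − g t = −38.53 m/s; vₓ = 21.49 m/s.
Angle below horizontal: arctan(|v_y|/vₓ) = arctan(38.53/21.49) = 60.85°.

60.85°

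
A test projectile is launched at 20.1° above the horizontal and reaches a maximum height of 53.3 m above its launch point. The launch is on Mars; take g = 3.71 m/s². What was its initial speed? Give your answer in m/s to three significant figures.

57.9 m/s

At the peak v_y = 0, so v_y0 = √(2gH) = √(2 × 3.71 × 53.3) = 19.89 m/s.
v_y0 = v₀ sin θ ⇒ v₀ = 19.89 / sin 20.1° = 57.87 m/s.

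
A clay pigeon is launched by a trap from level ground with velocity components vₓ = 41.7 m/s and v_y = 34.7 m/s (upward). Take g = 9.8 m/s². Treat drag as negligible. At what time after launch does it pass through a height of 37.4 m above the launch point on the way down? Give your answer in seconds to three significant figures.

5.76 s

Set y = v_y0 t − ½ g t² = 37.4: 4.900 t² − 34.70 t + 37.4 = 0.
t = [34.70 ± √(34.70² − 2·9.80·37.4)] / 9.80 = (34.70 ± 21.70) / 9.80, so t = 1.326 s or t = 5.755 s.
The descending-branch root is 5.755 s.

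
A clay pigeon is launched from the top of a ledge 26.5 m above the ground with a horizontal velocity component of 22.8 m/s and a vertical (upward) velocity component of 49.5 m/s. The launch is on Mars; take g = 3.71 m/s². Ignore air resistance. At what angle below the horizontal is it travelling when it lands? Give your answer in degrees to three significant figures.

With up positive and y = 0 at the ground: y(t) = 26.5 + (49.50) t − 1.855 t². Setting y = 0 and taking the positive root: t = [49.50 + √(49.50² + 2·3.71·26.5)] / 3.71 = (49.50 + 51.45) / 3.71 = 27.21 s.
At impact: v_y = v_y0 − g t = −51.45 m/s; vₓ = 22.80 m/s.
Angle below horizontal: arctan(|v_y|/vₓ) = arctan(51.45/22.80) = 66.10°.

66.1°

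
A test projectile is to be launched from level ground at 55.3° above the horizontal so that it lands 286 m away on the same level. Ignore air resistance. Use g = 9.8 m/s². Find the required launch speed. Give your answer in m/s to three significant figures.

54.7 m/s

Level-ground range: R = v₀² sin(2θ)/g, so v₀ = √(gR / sin 2θ).
v₀ = √(9.80 × 286 / sin 110.6°) = √(2803 / 0.9361) = √2994.3 = 54.72 m/s.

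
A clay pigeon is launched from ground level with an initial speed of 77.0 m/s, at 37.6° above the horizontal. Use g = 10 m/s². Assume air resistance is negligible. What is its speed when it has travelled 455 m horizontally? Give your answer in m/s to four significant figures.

66.96 m/s

Resolve: vₓ = 77.00 cos 37.6° = 61.01 m/s and v_y0 = 77.00 sin 37.6° = 46.98 m/s.
x = vₓ t ⇒ t = 455/61.01 = 7.458 s.
Vertical velocity there: v_y = v_y0 − g t = 46.98 − 10.0 × 7.458 = −27.60 m/s.
Speed: √(vₓ² + v_y²) = √(61.01² + 27.60²) = 66.96 m/s.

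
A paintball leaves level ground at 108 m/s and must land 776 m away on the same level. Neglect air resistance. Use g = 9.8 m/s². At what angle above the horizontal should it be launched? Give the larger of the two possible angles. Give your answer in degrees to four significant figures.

From R = (v₀²/g) sin 2θ: sin 2θ = 9.80 × 776 / 11664 = 0.6520.
2θ = 40.69° or 180° − 40.69° = 139.3°, so θ = 20.35° or 69.65°.
The larger angle is 69.65°.

69.65°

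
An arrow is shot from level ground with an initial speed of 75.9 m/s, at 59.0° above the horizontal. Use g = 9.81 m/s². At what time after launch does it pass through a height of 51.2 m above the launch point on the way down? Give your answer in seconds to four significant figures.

12.42 s

vₓ = 75.90 cos 59.0° = 39.09 m/s; v_y0 = 75.90 sin 59.0° = 65.06 m/s.
Set y = v_y0 t − ½ g t² = 51.2: 4.905 t² − 65.06 t + 51.2 = 0.
t = [65.06 ± √(65.06² − 2·9.81·51.2)] / 9.81 = (65.06 ± 56.82) / 9.81, so t = 0.8402 s or t = 12.42 s.
The descending-branch root is 12.42 s.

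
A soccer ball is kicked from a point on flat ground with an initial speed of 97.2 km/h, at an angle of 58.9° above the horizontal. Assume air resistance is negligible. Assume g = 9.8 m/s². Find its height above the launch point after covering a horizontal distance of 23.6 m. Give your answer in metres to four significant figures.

Convert: 97.2 km/h = 97.2/3.6 = 27.00 m/s.
vₓ = 27.00 cos 58.9° = 13.95 m/s; v_y0 = 27.00 sin 58.9° = 23.12 m/s.
x = vₓ t ⇒ t = 23.6/13.95 = 1.692 s.
Height: y = v_y0 t − ½ g t² = 23.12 × 1.692 − 4.900 × 1.692² = 39.12 − 14.03 = 25.09 m.

25.09 m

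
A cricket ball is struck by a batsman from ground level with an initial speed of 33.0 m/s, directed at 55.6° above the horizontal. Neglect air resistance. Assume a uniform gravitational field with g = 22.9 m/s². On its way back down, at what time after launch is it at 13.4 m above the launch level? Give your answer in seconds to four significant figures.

1.682 s

Components: vₓ = 33.00 cos 55.6° = 18.64 m/s, v_y0 = 33.00 sin 55.6° = 27.23 m/s.
Height y(t) = 27.23 t − 11.45 t² = 13.4 gives 11.45 t² − 27.23 t + 13.4 = 0.
Quadratic formula: t = (27.23 ± √127.68) / 22.9 = (27.23 ± 11.30) / 22.9 → t = 0.6956 s or 1.682 s.
The descending-branch root is 1.682 s.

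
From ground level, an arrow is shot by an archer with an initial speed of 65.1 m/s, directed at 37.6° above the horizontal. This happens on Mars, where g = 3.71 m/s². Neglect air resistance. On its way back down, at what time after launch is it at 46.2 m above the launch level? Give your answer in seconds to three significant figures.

20.2 s

vₓ = 65.10 cos 37.6° = 51.58 m/s; v_y0 = 65.10 sin 37.6° = 39.72 m/s.
Set y = v_y0 t − ½ g t² = 46.2: 1.855 t² − 39.72 t + 46.2 = 0.
t = [39.72 ± √(39.72² − 2·3.71·46.2)] / 3.71 = (39.72 ± 35.14) / 3.71, so t = 1.234 s or t = 20.18 s.
The descending-branch root is 20.18 s.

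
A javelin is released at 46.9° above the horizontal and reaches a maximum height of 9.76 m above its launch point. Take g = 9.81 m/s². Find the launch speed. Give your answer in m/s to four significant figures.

18.95 m/s

At the peak v_y = 0, so v_y0 = √(2gH) = √(2 × 9.81 × 9.76) = 13.84 m/s.
v_y0 = v₀ sin θ ⇒ v₀ = 13.84 / sin 46.9° = 18.95 m/s.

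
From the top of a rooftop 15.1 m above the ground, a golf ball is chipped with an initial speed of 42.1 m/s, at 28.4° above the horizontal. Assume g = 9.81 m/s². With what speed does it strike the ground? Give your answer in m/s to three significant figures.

45.5 m/s

Resolve: vₓ = 42.10 cos 28.4° = 37.03 m/s and v_y0 = 42.10 sin 28.4° = 20.02 m/s.
With up positive and y = 0 at the ground: y(t) = 15.1 + (20.02) t − 4.905 t². Setting y = 0 and taking the positive root: t = [20.02 + √(20.02² + 2·9.81·15.1)] / 9.81 = (20.02 + 26.40) / 9.81 = 4.733 s.
Vertical velocity at impact: v_y = v_y0 − g t = 20.02 − 9.81 × 4.733 = −26.40 m/s.
Speed: |v| = √(vₓ² + v_y²) = √(37.03² + 26.40²) = 45.48 m/s.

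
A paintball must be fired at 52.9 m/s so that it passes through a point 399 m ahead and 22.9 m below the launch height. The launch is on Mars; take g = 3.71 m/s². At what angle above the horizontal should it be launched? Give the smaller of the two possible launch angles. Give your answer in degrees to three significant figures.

Trajectory: y = x tanθ − g x² (1 + tan²θ)/(2v₀²). With x = 399, y = −22.9, v₀ = 52.9, g = 3.71:
105.5 tan²θ − 399 tanθ + (82.63) = 0.
tanθ = [399 ± √(399² − 4 × 105.5 × (82.63))] / (2 × 105.5) = (399 ± 352.6) / 211.1, giving tanθ = 0.2199 or 3.561.
θ = 12.40° or 74.31°; the smaller is 12.40°.

12.4°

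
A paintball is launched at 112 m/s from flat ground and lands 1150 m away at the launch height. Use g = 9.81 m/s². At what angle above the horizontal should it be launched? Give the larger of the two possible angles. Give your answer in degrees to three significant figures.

58.0°

Level-ground range R = v₀² sin(2θ)/g ⇒ sin(2θ) = gR/v₀² = 9.81 × 1150 / 112² = 0.8994.
2θ = 64.07° or 180° − 64.07° = 115.9°, so θ = 32.04° or 57.96°.
The larger angle is 57.96°.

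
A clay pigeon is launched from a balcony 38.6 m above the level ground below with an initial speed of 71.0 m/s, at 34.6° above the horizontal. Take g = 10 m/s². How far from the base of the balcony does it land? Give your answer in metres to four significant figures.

521.8 m

Resolve: vₓ = 71.00 cos 34.6° = 58.44 m/s and v_y0 = 71.00 sin 34.6° = 40.32 m/s.
The projectile lands when y = 38.6 + (40.32) t − ½·10.0·t² = 0. Positive root: t = (40.32 + √(40.32² + 2·10.0·38.6)) / 10.0 = (40.32 + 48.96) / 10.0 = 8.928 s.
Horizontal distance: R = vₓ t = 58.44 × 8.928 = 521.8 m.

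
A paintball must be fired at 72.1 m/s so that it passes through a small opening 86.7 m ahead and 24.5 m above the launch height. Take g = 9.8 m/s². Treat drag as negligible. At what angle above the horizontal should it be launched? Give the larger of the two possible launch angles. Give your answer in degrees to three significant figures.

85.2°

Trajectory: y = x tanθ − g x² (1 + tan²θ)/(2v₀²). With x = 86.7, y = 24.5, v₀ = 72.1, g = 9.80:
7.085 tan²θ − 86.7 tanθ + (31.59) = 0.
tanθ = [86.7 ± √(86.7² − 4 × 7.085 × (31.59))] / (2 × 7.085) = (86.7 ± 81.37) / 14.17, giving tanθ = 0.3759 or 11.86.
θ = 20.60° or 85.18°; the larger is 85.18°.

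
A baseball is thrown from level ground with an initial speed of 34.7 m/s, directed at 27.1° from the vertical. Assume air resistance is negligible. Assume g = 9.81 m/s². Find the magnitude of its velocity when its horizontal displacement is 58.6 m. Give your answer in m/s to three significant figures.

vₓ = 34.70 sin 27.1° = 15.81 m/s; v_y0 = 34.70 cos 27.1° = 30.89 m/s.
Time to reach x = 58.6 m: t = x/vₓ = 58.6/15.81 = 3.707 s.
Vertical velocity there: v_y = v_y0 − g t = 30.89 − 9.81 × 3.707 = −5.476 m/s.
Speed: √(vₓ² + v_y²) = √(15.81² + 5.476²) = 16.73 m/s.

16.7 m/s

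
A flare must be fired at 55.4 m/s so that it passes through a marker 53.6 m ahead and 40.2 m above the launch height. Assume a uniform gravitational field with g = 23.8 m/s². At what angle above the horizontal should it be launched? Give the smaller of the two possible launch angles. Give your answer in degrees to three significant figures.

Trajectory: y = x tanθ − g x² (1 + tan²θ)/(2v₀²). With x = 53.6, y = 40.2, v₀ = 55.4, g = 23.8:
11.14 tan²θ − 53.6 tanθ + (51.34) = 0.
tanθ = [53.6 ± √(53.6² − 4 × 11.14 × (51.34))] / (2 × 11.14) = (53.6 ± 24.20) / 22.28, giving tanθ = 1.320 or 3.492.
θ = 52.85° or 74.02°; the smaller is 52.85°.

52.9°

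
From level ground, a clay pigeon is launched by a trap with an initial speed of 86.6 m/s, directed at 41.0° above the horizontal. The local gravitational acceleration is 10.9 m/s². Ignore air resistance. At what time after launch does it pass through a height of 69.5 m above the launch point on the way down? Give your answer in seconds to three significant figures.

9.01 s

Horizontal component vₓ = 86.60 cos 41.0° = 65.36 m/s; vertical v_y0 = 86.60 sin 41.0° = 56.81 m/s.
Set y = v_y0 t − ½ g t² = 69.5: 5.450 t² − 56.81 t + 69.5 = 0.
t = [56.81 ± √(56.81² − 2·10.9·69.5)] / 10.9 = (56.81 ± 41.39) / 10.9, so t = 1.415 s or t = 9.009 s.
The descending-branch root is 9.009 s.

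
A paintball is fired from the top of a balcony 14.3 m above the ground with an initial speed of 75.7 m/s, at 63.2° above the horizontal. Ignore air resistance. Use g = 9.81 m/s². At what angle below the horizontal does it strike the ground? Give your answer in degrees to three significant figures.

63.9°

vₓ = 75.70 cos 63.2° = 34.13 m/s; v_y0 = 75.70 sin 63.2° = 67.57 m/s.
Vertical motion (up positive, ground at y = 0): 4.905 t² − (67.57) t − 14.3 = 0, so t = (67.57 + √(67.57² + 2·9.81·14.3)) / 9.81 = (67.57 + 69.61) / 9.81 = 13.98 s.
At impact: v_y = v_y0 − g t = −69.61 m/s; vₓ = 34.13 m/s.
Angle below horizontal: arctan(|v_y|/vₓ) = arctan(69.61/34.13) = 63.88°.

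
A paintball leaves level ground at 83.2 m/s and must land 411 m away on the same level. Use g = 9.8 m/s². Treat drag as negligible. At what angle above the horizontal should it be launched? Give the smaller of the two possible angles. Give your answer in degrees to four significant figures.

17.79°

R = v₀² sin 2θ / g gives sin 2θ = gR/v₀² = 9.80·411/83.2² = 0.5819.
2θ = 35.58° or 180° − 35.58° = 144.4°, so θ = 17.79° or 72.21°.
The smaller angle is 17.79°.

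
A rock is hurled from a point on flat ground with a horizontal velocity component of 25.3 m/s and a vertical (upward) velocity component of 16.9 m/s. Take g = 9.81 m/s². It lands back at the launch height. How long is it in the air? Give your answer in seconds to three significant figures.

It returns to y = 0 when t = 2 v_y0 / g = 2(16.90)/9.81 = 3.445 s.

3.45 s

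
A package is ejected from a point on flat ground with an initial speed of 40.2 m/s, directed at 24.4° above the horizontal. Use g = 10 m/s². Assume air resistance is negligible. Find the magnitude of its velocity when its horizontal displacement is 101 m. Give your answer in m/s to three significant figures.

38.2 m/s

Resolve: vₓ = 40.20 cos 24.4° = 36.61 m/s and v_y0 = 40.20 sin 24.4° = 16.61 m/s.
At x = 101 m, t = x/vₓ = 101/36.61 = 2.759 s.
Vertical velocity there: v_y = v_y0 − g t = 16.61 − 10.0 × 2.759 = −10.98 m/s.
Speed: √(vₓ² + v_y²) = √(36.61² + 10.98²) = 38.22 m/s.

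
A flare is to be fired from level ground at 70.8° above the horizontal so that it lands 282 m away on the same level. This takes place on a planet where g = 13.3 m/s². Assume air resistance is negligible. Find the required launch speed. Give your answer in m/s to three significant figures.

77.7 m/s

Level-ground range: R = v₀² sin(2θ)/g, so v₀ = √(gR / sin 2θ).
v₀ = √(13.3 × 282 / sin 141.6°) = √(3751 / 0.6211) = √6038.2 = 77.71 m/s.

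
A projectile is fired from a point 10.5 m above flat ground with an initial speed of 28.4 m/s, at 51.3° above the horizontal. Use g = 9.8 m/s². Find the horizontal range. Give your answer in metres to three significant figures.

88.0 m

vₓ = 28.40 cos 51.3° = 17.76 m/s; v_y0 = 28.40 sin 51.3° = 22.16 m/s.
The projectile lands when y = 10.5 + (22.16) t − ½·9.80·t² = 0. Positive root: t = (22.16 + √(22.16² + 2·9.80·10.5)) / 9.80 = (22.16 + 26.40) / 9.80 = 4.956 s.
Horizontal distance: R = vₓ t = 17.76 × 4.956 = 88.00 m.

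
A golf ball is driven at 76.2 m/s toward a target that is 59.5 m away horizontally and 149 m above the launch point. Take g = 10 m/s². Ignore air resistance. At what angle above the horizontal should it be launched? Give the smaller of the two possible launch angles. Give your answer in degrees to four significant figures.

Trajectory: y = x tanθ − g x² (1 + tan²θ)/(2v₀²). With x = 59.5, y = 149, v₀ = 76.2, g = 10.0:
3.049 tan²θ − 59.5 tanθ + (152.0) = 0.
tanθ = [59.5 ± √(59.5² − 4 × 3.049 × (152.0))] / (2 × 3.049) = (59.5 ± 41.06) / 6.097, giving tanθ = 3.024 or 16.49.
θ = 71.70° or 86.53°; the smaller is 71.70°.

71.70°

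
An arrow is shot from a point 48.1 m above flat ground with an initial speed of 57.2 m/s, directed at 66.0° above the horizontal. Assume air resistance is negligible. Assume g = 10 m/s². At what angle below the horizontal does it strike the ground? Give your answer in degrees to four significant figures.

69.05°

Components: vₓ = 57.20 cos 66.0° = 23.27 m/s, v_y0 = 57.20 sin 66.0° = 52.25 m/s.
With up positive and y = 0 at the ground: y(t) = 48.1 + (52.25) t − 5.000 t². Setting y = 0 and taking the positive root: t = [52.25 + √(52.25² + 2·10.0·48.1)] / 10.0 = (52.25 + 60.77) / 10.0 = 11.30 s.
At impact: v_y = v_y0 − g t = −60.77 m/s; vₓ = 23.27 m/s.
Angle below horizontal: arctan(|v_y|/vₓ) = arctan(60.77/23.27) = 69.05°.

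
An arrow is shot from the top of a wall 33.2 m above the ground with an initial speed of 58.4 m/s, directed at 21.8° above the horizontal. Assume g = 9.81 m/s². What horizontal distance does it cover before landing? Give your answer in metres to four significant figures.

305.0 m

vₓ = 58.40 cos 21.8° = 54.22 m/s; v_y0 = 58.40 sin 21.8° = 21.69 m/s.
With up positive and y = 0 at the ground: y(t) = 33.2 + (21.69) t − 4.905 t². Setting y = 0 and taking the positive root: t = [21.69 + √(21.69² + 2·9.81·33.2)] / 9.81 = (21.69 + 33.49) / 9.81 = 5.625 s.
Horizontal distance: R = vₓ t = 54.22 × 5.625 = 305.0 m.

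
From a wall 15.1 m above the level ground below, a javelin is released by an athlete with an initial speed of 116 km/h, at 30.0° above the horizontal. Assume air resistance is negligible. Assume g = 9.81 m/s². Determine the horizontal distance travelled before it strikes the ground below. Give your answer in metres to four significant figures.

112.9 m

Convert: 116 km/h = 116/3.6 = 32.22 m/s.
Components: vₓ = 32.22 cos 30.0° = 27.91 m/s, v_y0 = 32.22 sin 30.0° = 16.11 m/s.
Vertical motion (up positive, ground at y = 0): 4.905 t² − (16.11) t − 15.1 = 0, so t = (16.11 + √(16.11² + 2·9.81·15.1)) / 9.81 = (16.11 + 23.58) / 9.81 = 4.046 s.
Horizontal distance: R = vₓ t = 27.91 × 4.046 = 112.9 m.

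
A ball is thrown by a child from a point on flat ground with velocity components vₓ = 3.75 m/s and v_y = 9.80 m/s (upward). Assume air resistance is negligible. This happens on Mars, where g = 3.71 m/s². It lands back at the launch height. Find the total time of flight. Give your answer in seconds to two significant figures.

Time of flight on level ground: T = 2 v_y0 / g = 2 × 9.800 / 3.71 = 5.283 s.

5.3 s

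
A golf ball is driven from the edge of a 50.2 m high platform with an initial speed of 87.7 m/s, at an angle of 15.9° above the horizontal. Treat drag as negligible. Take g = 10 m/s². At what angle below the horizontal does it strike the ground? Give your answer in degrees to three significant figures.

25.2°

Horizontal component vₓ = 87.70 cos 15.9° = 84.34 m/s; vertical v_y0 = 87.70 sin 15.9° = 24.03 m/s.
Vertical motion (up positive, ground at y = 0): 5.000 t² − (24.03) t − 50.2 = 0, so t = (24.03 + √(24.03² + 2·10.0·50.2)) / 10.0 = (24.03 + 39.77) / 10.0 = 6.379 s.
At impact: v_y = v_y0 − g t = −39.77 m/s; vₓ = 84.34 m/s.
Angle below horizontal: arctan(|v_y|/vₓ) = arctan(39.77/84.34) = 25.24°.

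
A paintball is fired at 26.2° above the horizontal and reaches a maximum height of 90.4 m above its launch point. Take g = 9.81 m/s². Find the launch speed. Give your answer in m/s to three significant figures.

95.4 m/s

At the peak v_y = 0, so v_y0 = √(2gH) = √(2 × 9.81 × 90.4) = 42.11 m/s.
v_y0 = v₀ sin θ ⇒ v₀ = 42.11 / sin 26.2° = 95.39 m/s.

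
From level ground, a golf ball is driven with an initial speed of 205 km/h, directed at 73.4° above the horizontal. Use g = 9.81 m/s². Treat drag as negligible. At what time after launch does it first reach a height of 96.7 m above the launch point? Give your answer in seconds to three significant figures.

Convert: 205 km/h = 205/3.6 = 56.94 m/s.
Components: vₓ = 56.94 cos 73.4° = 16.27 m/s, v_y0 = 56.94 sin 73.4° = 54.57 m/s.
Height y(t) = 54.57 t − 4.905 t² = 96.7 gives 4.905 t² − 54.57 t + 96.7 = 0.
Quadratic formula: t = (54.57 ± √1080.8) / 9.81 = (54.57 ± 32.87) / 9.81 → t = 2.212 s or 8.914 s.
The first (ascending) time is 2.212 s.

2.21 s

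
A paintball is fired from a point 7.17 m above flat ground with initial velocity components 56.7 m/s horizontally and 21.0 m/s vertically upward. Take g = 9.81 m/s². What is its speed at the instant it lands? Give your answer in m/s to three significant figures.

61.6 m/s

With up positive and y = 0 at the ground: y(t) = 7.17 + (21.00) t − 4.905 t². Setting y = 0 and taking the positive root: t = [21.00 + √(21.00² + 2·9.81·7.17)] / 9.81 = (21.00 + 24.12) / 9.81 = 4.599 s.
Vertical velocity at impact: v_y = v_y0 − g t = 21.00 − 9.81 × 4.599 = −24.12 m/s.
Speed: |v| = √(vₓ² + v_y²) = √(56.70² + 24.12²) = 61.62 m/s.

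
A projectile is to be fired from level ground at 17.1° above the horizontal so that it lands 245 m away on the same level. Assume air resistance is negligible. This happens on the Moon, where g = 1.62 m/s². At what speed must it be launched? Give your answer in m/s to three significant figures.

Level-ground range: R = v₀² sin(2θ)/g, so v₀ = √(gR / sin 2θ).
v₀ = √(1.62 × 245 / sin 34.20°) = √(396.9 / 0.5621) = √706.12 = 26.57 m/s.

26.6 m/s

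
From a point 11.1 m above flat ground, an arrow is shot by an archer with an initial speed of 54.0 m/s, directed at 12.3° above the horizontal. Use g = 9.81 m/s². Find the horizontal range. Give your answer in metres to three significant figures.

163 m

Components: vₓ = 54.00 cos 12.3° = 52.76 m/s, v_y0 = 54.00 sin 12.3° = 11.50 m/s.
The projectile lands when y = 11.1 + (11.50) t − ½·9.81·t² = 0. Positive root: t = (11.50 + √(11.50² + 2·9.81·11.1)) / 9.81 = (11.50 + 18.71) / 9.81 = 3.080 s.
Horizontal distance: R = vₓ t = 52.76 × 3.080 = 162.5 m.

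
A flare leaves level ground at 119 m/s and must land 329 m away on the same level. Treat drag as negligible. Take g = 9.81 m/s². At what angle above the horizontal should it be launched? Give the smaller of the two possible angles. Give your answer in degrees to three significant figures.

6.59°

R = v₀² sin 2θ / g gives sin 2θ = gR/v₀² = 9.81·329/119² = 0.2279.
2θ = 13.17° or 180° − 13.17° = 166.8°, so θ = 6.587° or 83.41°.
The smaller angle is 6.587°.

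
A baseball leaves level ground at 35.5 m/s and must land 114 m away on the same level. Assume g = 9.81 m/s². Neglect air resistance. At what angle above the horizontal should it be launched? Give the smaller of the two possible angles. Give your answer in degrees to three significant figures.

From R = (v₀²/g) sin 2θ: sin 2θ = 9.81 × 114 / 1260.2 = 0.8874.
2θ = 62.55° or 180° − 62.55° = 117.5°, so θ = 31.27° or 58.73°.
The smaller angle is 31.27°.

31.3°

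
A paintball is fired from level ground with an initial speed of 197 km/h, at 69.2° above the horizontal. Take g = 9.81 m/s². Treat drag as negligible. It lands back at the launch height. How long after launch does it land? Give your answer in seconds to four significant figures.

Convert: 197 km/h = 197/3.6 = 54.72 m/s.
Horizontal component vₓ = 54.72 cos 69.2° = 19.43 m/s; vertical v_y0 = 54.72 sin 69.2° = 51.16 m/s.
Landing at launch height ⇒ T = 2 v_y0 / g = 2 × 51.16 / 9.81 = 10.43 s.

10.43 s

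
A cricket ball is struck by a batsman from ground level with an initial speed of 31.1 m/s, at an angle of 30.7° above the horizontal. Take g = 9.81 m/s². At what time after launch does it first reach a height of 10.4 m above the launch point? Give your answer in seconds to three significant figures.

Resolve: vₓ = 31.10 cos 30.7° = 26.74 m/s and v_y0 = 31.10 sin 30.7° = 15.88 m/s.
Set y = v_y0 t − ½ g t² = 10.4: 4.905 t² − 15.88 t + 10.4 = 0.
Quadratic formula: t = (15.88 ± √48.059) / 9.81 = (15.88 ± 6.932) / 9.81 → t = 0.9119 s or 2.325 s.
The first (ascending) time is 0.9119 s.

0.912 s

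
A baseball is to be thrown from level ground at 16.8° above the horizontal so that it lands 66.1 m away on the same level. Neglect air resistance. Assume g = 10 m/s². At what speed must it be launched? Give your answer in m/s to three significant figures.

Level-ground range: R = v₀² sin(2θ)/g, so v₀ = √(gR / sin 2θ).
v₀ = √(10.0 × 66.1 / sin 33.60°) = √(661.0 / 0.5534) = √1194.5 = 34.56 m/s.

34.6 m/s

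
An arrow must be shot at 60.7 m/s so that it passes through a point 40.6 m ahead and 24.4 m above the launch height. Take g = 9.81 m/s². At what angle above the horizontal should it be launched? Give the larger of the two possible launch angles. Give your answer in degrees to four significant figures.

Trajectory: y = x tanθ − g x² (1 + tan²θ)/(2v₀²). With x = 40.6, y = 24.4, v₀ = 60.7, g = 9.81:
2.194 tan²θ − 40.6 tanθ + (26.59) = 0.
tanθ = [40.6 ± √(40.6² − 4 × 2.194 × (26.59))] / (2 × 2.194) = (40.6 ± 37.62) / 4.389, giving tanθ = 0.6800 or 17.82.
θ = 34.22° or 86.79°; the larger is 86.79°.

86.79°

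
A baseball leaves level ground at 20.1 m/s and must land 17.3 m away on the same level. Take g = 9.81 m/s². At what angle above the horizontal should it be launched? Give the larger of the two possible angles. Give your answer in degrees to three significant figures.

R = v₀² sin 2θ / g gives sin 2θ = gR/v₀² = 9.81·17.3/20.1² = 0.4201.
2θ = 24.84° or 180° − 24.84° = 155.2°, so θ = 12.42° or 77.58°.
The larger angle is 77.58°.

77.6°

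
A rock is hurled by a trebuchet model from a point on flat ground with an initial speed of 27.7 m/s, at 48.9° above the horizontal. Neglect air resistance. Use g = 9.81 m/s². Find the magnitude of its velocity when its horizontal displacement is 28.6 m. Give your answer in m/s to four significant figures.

19.01 m/s

vₓ = 27.70 cos 48.9° = 18.21 m/s; v_y0 = 27.70 sin 48.9° = 20.87 m/s.
At x = 28.6 m, t = x/vₓ = 28.6/18.21 = 1.571 s.
Vertical velocity there: v_y = v_y0 − g t = 20.87 − 9.81 × 1.571 = 5.466 m/s.
Speed: √(vₓ² + v_y²) = √(18.21² + 5.466²) = 19.01 m/s.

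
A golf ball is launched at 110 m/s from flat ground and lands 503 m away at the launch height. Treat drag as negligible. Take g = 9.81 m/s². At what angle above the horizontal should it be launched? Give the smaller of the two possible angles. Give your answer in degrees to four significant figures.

12.03°

Level-ground range R = v₀² sin(2θ)/g ⇒ sin(2θ) = gR/v₀² = 9.81 × 503 / 110² = 0.4078.
2θ = 24.07° or 180° − 24.07° = 155.9°, so θ = 12.03° or 77.97°.
The smaller angle is 12.03°.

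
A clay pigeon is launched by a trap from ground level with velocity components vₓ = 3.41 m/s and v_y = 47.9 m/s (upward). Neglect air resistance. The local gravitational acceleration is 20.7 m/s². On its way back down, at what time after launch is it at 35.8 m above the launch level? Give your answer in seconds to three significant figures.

3.69 s

Require v_y0 t − ½ g t² = 35.8, i.e. 10.35 t² − 47.90 t + 35.8 = 0.
Quadratic formula: t = (47.90 ± √812.29) / 20.7 = (47.90 ± 28.50) / 20.7 → t = 0.9372 s or 3.691 s.
The descending-branch root is 3.691 s.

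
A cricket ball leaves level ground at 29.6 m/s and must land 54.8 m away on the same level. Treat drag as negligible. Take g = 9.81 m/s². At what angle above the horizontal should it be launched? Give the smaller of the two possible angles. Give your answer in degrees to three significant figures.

From R = (v₀²/g) sin 2θ: sin 2θ = 9.81 × 54.8 / 876.16 = 0.6136.
2θ = 37.85° or 180° − 37.85° = 142.2°, so θ = 18.92° or 71.08°.
The smaller angle is 18.92°.

18.9°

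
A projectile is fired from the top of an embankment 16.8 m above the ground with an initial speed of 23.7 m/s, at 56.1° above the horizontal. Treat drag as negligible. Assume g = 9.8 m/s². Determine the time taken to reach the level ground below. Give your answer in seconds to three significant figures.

4.74 s

vₓ = 23.70 cos 56.1° = 13.22 m/s; v_y0 = 23.70 sin 56.1° = 19.67 m/s.
With up positive and y = 0 at the ground: y(t) = 16.8 + (19.67) t − 4.900 t². Setting y = 0 and taking the positive root: t = [19.67 + √(19.67² + 2·9.80·16.8)] / 9.80 = (19.67 + 26.76) / 9.80 = 4.738 s.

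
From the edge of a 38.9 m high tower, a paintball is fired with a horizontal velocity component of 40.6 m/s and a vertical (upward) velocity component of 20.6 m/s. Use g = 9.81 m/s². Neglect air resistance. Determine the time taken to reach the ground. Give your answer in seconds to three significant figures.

With up positive and y = 0 at the ground: y(t) = 38.9 + (20.60) t − 4.905 t². Setting y = 0 and taking the positive root: t = [20.60 + √(20.60² + 2·9.81·38.9)] / 9.81 = (20.60 + 34.46) / 9.81 = 5.613 s.

5.61 s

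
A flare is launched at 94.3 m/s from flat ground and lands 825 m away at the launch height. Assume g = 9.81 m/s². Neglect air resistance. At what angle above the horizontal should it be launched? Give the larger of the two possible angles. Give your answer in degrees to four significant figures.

R = v₀² sin 2θ / g gives sin 2θ = gR/v₀² = 9.81·825/94.3² = 0.9101.
2θ = 65.52° or 180° − 65.52° = 114.5°, so θ = 32.76° or 57.24°.
The larger angle is 57.24°.

57.24°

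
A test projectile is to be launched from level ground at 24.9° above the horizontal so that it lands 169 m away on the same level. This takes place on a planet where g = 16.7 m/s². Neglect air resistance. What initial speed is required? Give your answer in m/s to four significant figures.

60.79 m/s

Level-ground range: R = v₀² sin(2θ)/g, so v₀ = √(gR / sin 2θ).
v₀ = √(16.7 × 169 / sin 49.80°) = √(2822 / 0.7638) = √3695.1 = 60.79 m/s.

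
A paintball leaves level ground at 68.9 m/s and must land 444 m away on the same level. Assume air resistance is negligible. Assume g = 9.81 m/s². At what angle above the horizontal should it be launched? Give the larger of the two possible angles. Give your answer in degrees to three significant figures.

56.7°

From R = (v₀²/g) sin 2θ: sin 2θ = 9.81 × 444 / 4747.2 = 0.9175.
2θ = 66.57° or 180° − 66.57° = 113.4°, so θ = 33.28° or 56.72°.
The larger angle is 56.72°.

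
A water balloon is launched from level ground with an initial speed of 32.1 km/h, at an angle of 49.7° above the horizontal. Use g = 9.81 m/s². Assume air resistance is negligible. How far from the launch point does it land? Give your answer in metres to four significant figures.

7.996 m

Convert: 32.1 km/h = 32.1/3.6 = 8.917 m/s.
vₓ = 8.917 cos 49.7° = 5.767 m/s; v_y0 = 8.917 sin 49.7° = 6.800 m/s.
Time aloft: T = 2 v_y0 / g = 2 × 6.800 / 9.81 = 1.386 s.
Range: R = vₓ T = 5.767 × 1.386 = 7.996 m.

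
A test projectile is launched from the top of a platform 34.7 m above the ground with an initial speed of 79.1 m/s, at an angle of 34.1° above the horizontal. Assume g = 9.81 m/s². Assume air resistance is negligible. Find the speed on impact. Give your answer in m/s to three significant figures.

Components: vₓ = 79.10 cos 34.1° = 65.50 m/s, v_y0 = 79.10 sin 34.1° = 44.35 m/s.
With up positive and y = 0 at the ground: y(t) = 34.7 + (44.35) t − 4.905 t². Setting y = 0 and taking the positive root: t = [44.35 + √(44.35² + 2·9.81·34.7)] / 9.81 = (44.35 + 51.45) / 9.81 = 9.766 s.
Vertical velocity at impact: v_y = v_y0 − g t = 44.35 − 9.81 × 9.766 = −51.45 m/s.
Speed: |v| = √(vₓ² + v_y²) = √(65.50² + 51.45²) = 83.29 m/s.

83.3 m/s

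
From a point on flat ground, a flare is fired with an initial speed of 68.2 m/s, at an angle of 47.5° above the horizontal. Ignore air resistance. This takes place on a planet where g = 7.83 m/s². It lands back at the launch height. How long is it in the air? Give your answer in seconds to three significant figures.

vₓ = 68.20 cos 47.5° = 46.08 m/s; v_y0 = 68.20 sin 47.5° = 50.28 m/s.
It returns to y = 0 when t = 2 v_y0 / g = 2(50.28)/7.83 = 12.84 s.

12.8 s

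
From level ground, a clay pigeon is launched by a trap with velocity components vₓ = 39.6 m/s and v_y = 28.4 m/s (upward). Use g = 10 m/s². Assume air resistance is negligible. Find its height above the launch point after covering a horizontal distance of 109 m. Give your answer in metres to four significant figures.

40.29 m

x = vₓ t ⇒ t = 109/39.60 = 2.753 s.
Height: y = v_y0 t − ½ g t² = 28.40 × 2.753 − 5.000 × 2.753² = 78.17 − 37.88 = 40.29 m.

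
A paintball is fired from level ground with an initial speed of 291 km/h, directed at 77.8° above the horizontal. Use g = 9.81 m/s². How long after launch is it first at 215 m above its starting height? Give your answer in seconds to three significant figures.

Convert: 291 km/h = 291/3.6 = 80.83 m/s.
Resolve: vₓ = 80.83 cos 77.8° = 17.08 m/s and v_y0 = 80.83 sin 77.8° = 79.01 m/s.
Require v_y0 t − ½ g t² = 215, i.e. 4.905 t² − 79.01 t + 215 = 0.
Quadratic formula: t = (79.01 ± √2023.9) / 9.81 = (79.01 ± 44.99) / 9.81 → t = 3.468 s or 12.64 s.
The first (ascending) time is 3.468 s.

3.47 s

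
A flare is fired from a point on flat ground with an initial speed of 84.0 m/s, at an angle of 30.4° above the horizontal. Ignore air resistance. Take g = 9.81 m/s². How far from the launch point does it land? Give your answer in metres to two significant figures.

Components: vₓ = 84.00 cos 30.4° = 72.45 m/s, v_y0 = 84.00 sin 30.4° = 42.51 m/s.
Flight time T = 2 v_y0 / g = 8.666 s.
Horizontal distance R = vₓ T = 72.45 × 8.666 = 627.9 m.

630 m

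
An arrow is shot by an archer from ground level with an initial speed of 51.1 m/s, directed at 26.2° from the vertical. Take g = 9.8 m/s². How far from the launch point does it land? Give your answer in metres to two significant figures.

210 m

Horizontal component vₓ = 51.10 sin 26.2° = 22.56 m/s; vertical v_y0 = 51.10 cos 26.2° = 45.85 m/s.
Time aloft: T = 2 v_y0 / g = 2 × 45.85 / 9.80 = 9.357 s.
Range: R = vₓ T = 22.56 × 9.357 = 211.1 m.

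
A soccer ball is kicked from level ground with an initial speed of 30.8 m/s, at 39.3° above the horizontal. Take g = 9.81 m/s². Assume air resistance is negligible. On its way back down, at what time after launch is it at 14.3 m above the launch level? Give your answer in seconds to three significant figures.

3.01 s

Components: vₓ = 30.80 cos 39.3° = 23.83 m/s, v_y0 = 30.80 sin 39.3° = 19.51 m/s.
Require v_y0 t − ½ g t² = 14.3, i.e. 4.905 t² − 19.51 t + 14.3 = 0.
t = [19.51 ± √(19.51² − 2·9.81·14.3)] / 9.81 = (19.51 ± 10.00) / 9.81, so t = 0.9692 s or t = 3.008 s.
The descending-branch root is 3.008 s.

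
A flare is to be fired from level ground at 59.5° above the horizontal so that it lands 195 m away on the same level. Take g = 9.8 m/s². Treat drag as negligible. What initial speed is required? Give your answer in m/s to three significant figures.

From R = (v₀² / g) sin 2θ: v₀ = √(gR / sin 2θ).
v₀ = √(9.80 × 195 / sin 119.0°) = √(1911 / 0.8746) = √2184.9 = 46.74 m/s.

46.7 m/s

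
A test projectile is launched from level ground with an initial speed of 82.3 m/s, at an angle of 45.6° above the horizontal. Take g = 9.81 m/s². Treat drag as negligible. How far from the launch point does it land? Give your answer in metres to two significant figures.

Components: vₓ = 82.30 cos 45.6° = 57.58 m/s, v_y0 = 82.30 sin 45.6° = 58.80 m/s.
Time aloft: T = 2 v_y0 / g = 2 × 58.80 / 9.81 = 11.99 s.
Horizontal distance R = vₓ T = 57.58 × 11.99 = 690.3 m.

690 m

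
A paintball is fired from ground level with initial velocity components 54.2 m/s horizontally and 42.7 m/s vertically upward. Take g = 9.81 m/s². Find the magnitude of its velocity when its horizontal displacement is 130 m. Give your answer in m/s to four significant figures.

57.49 m/s

At x = 130 m, t = x/vₓ = 130/54.20 = 2.399 s.
Vertical velocity there: v_y = v_y0 − g t = 42.70 − 9.81 × 2.399 = 19.17 m/s.
Speed: √(vₓ² + v_y²) = √(54.20² + 19.17²) = 57.49 m/s.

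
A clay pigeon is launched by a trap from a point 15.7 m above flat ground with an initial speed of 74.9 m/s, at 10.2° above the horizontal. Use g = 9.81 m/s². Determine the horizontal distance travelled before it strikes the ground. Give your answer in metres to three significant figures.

265 m

Resolve: vₓ = 74.90 cos 10.2° = 73.72 m/s and v_y0 = 74.90 sin 10.2° = 13.26 m/s.
The projectile lands when y = 15.7 + (13.26) t − ½·9.81·t² = 0. Positive root: t = (13.26 + √(13.26² + 2·9.81·15.7)) / 9.81 = (13.26 + 22.00) / 9.81 = 3.595 s.
Horizontal distance: R = vₓ t = 73.72 × 3.595 = 265.0 m.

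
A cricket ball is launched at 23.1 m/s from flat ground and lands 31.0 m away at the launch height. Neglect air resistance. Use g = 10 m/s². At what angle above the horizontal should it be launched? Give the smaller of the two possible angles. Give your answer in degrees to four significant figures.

R = v₀² sin 2θ / g gives sin 2θ = gR/v₀² = 10.0·31.0/23.1² = 0.5809.
2θ = 35.52° or 180° − 35.52° = 144.5°, so θ = 17.76° or 72.24°.
The smaller angle is 17.76°.

17.76°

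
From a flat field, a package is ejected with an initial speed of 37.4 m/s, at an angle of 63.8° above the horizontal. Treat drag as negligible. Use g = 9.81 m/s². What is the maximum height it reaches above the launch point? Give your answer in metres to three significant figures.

Components: vₓ = 37.40 cos 63.8° = 16.51 m/s, v_y0 = 37.40 sin 63.8° = 33.56 m/s.
At the apex v_y = 0, so H = v_y0²/(2g) = 33.56²/19.62 = 57.40 m.

57.4 m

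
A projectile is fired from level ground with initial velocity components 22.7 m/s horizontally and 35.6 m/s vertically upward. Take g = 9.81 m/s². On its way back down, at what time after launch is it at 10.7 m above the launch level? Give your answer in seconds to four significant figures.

Require v_y0 t − ½ g t² = 10.7, i.e. 4.905 t² − 35.60 t + 10.7 = 0.
Quadratic formula: t = (35.60 ± √1057.4) / 9.81 = (35.60 ± 32.52) / 9.81 → t = 0.3142 s or 6.944 s.
The descending-branch root is 6.944 s.

6.944 s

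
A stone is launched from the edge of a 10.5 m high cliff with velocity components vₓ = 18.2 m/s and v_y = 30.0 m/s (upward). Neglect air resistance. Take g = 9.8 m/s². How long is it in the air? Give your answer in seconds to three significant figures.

6.45 s

With up positive and y = 0 at the ground: y(t) = 10.5 + (30.00) t − 4.900 t². Setting y = 0 and taking the positive root: t = [30.00 + √(30.00² + 2·9.80·10.5)] / 9.80 = (30.00 + 33.25) / 9.80 = 6.454 s.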